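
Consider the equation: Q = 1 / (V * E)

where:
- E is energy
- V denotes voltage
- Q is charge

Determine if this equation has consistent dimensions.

No

E (energy) has dimensions [L^2 M T^-2].
V (voltage) has dimensions [I^-1 L^2 M T^-3].
Q (charge) has dimensions [I T].

Left side: [I T]
Right side: [I L^-4 M^-2 T^5]

The two sides have different dimensions, so the equation is NOT dimensionally consistent.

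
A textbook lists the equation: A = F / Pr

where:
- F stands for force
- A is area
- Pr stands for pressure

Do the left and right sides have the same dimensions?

Yes

F (force) has dimensions [L M T^-2].
A (area) has dimensions [L^2].
Pr (pressure) has dimensions [L^-1 M T^-2].

Left side: [L^2]
Right side: [L^2]

Both sides have the same dimensions, so the equation is dimensionally consistent.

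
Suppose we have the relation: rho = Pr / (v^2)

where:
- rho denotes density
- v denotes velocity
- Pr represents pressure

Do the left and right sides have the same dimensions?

Yes

rho (density) has dimensions [L^-3 M].
v (velocity) has dimensions [L T^-1].
Pr (pressure) has dimensions [L^-1 M T^-2].

Left side: [L^-3 M]
Right side: [L^-3 M]

Both sides have the same dimensions, so the equation is dimensionally consistent.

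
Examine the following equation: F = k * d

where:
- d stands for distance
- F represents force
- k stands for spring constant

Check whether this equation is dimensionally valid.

Yes

d (distance) has dimensions [L].
F (force) has dimensions [L M T^-2].
k (spring constant) has dimensions [M T^-2].

Left side: [L M T^-2]
Right side: [L M T^-2]

Both sides have the same dimensions, so the equation is dimensionally consistent.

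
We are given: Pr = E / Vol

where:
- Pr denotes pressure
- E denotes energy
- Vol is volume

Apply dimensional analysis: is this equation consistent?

Yes

Pr (pressure) has dimensions [L^-1 M T^-2].
E (energy) has dimensions [L^2 M T^-2].
Vol (volume) has dimensions [L^3].

Left side: [L^-1 M T^-2]
Right side: [L^-1 M T^-2]

Both sides have the same dimensions, so the equation is dimensionally consistent.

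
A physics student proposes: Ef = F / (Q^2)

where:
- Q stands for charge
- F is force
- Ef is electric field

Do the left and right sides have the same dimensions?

No

Q (charge) has dimensions [I T].
F (force) has dimensions [L M T^-2].
Ef (electric field) has dimensions [I^-1 L M T^-3].

Left side: [I^-1 L M T^-3]
Right side: [I^-2 L M T^-4]

The two sides have different dimensions, so the equation is NOT dimensionally consistent.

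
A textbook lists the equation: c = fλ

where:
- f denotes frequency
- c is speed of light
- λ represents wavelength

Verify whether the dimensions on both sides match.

Yes

f (frequency) has dimensions [T^-1].
c (speed of light) has dimensions [L T^-1].
λ (wavelength) has dimensions [L].

Left side: [L T^-1]
Right side: [L T^-1]

Both sides have the same dimensions, so the equation is dimensionally consistent.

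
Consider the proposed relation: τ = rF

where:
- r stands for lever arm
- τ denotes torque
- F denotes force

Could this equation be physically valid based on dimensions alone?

Yes

r (lever arm) has dimensions [L].
τ (torque) has dimensions [L^2 M T^-2].
F (force) has dimensions [L M T^-2].

Left side: [L^2 M T^-2]
Right side: [L^2 M T^-2]

Both sides have the same dimensions, so the equation is dimensionally consistent.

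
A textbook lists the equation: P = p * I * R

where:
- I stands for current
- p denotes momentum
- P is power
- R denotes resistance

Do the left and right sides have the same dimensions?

No

I (current) has dimensions [I].
p (momentum) has dimensions [L M T^-1].
P (power) has dimensions [L^2 M T^-3].
R (resistance) has dimensions [I^-2 L^2 M T^-3].

Left side: [L^2 M T^-3]
Right side: [I^-1 L^3 M^2 T^-4]

The two sides have different dimensions, so the equation is NOT dimensionally consistent.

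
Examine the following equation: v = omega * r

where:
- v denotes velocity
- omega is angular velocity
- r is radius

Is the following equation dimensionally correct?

Yes

v (velocity) has dimensions [L T^-1].
omega (angular velocity) has dimensions [T^-1].
r (radius) has dimensions [L].

Left side: [L T^-1]
Right side: [L T^-1]

Both sides have the same dimensions, so the equation is dimensionally consistent.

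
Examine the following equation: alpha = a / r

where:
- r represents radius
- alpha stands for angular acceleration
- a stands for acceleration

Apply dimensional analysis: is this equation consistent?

Yes

r (radius) has dimensions [L].
alpha (angular acceleration) has dimensions [T^-2].
a (acceleration) has dimensions [L T^-2].

Left side: [T^-2]
Right side: [T^-2]

Both sides have the same dimensions, so the equation is dimensionally consistent.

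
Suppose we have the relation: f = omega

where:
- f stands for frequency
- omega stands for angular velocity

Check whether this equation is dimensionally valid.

Yes

f (frequency) has dimensions [T^-1].
omega (angular velocity) has dimensions [T^-1].

Left side: [T^-1]
Right side: [T^-1]

Both sides have the same dimensions, so the equation is dimensionally consistent.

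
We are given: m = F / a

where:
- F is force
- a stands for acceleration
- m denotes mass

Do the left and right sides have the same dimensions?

Yes

F (force) has dimensions [L M T^-2].
a (acceleration) has dimensions [L T^-2].
m (mass) has dimensions [M].

Left side: [M]
Right side: [M]

Both sides have the same dimensions, so the equation is dimensionally consistent.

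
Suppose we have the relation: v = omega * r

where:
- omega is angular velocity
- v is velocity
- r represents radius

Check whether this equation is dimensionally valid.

Yes

omega (angular velocity) has dimensions [T^-1].
v (velocity) has dimensions [L T^-1].
r (radius) has dimensions [L].

Left side: [L T^-1]
Right side: [L T^-1]

Both sides have the same dimensions, so the equation is dimensionally consistent.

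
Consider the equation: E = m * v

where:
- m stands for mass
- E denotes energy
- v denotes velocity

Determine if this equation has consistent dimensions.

No

m (mass) has dimensions [M].
E (energy) has dimensions [L^2 M T^-2].
v (velocity) has dimensions [L T^-1].

Left side: [L^2 M T^-2]
Right side: [L M T^-1]

The two sides have different dimensions, so the equation is NOT dimensionally consistent.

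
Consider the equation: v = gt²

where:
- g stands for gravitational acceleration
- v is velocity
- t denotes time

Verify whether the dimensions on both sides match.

No

g (gravitational acceleration) has dimensions [L T^-2].
v (velocity) has dimensions [L T^-1].
t (time) has dimensions [T].

Left side: [L T^-1]
Right side: [L]

The two sides have different dimensions, so the equation is NOT dimensionally consistent.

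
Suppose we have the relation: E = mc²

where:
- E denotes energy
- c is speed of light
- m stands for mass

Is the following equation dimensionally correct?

Yes

E (energy) has dimensions [L^2 M T^-2].
c (speed of light) has dimensions [L T^-1].
m (mass) has dimensions [M].

Left side: [L^2 M T^-2]
Right side: [L^2 M T^-2]

Both sides have the same dimensions, so the equation is dimensionally consistent.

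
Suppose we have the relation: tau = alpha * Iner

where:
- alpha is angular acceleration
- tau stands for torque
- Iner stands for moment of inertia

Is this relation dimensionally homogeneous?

Yes

alpha (angular acceleration) has dimensions [T^-2].
tau (torque) has dimensions [L^2 M T^-2].
Iner (moment of inertia) has dimensions [L^2 M].

Left side: [L^2 M T^-2]
Right side: [L^2 M T^-2]

Both sides have the same dimensions, so the equation is dimensionally consistent.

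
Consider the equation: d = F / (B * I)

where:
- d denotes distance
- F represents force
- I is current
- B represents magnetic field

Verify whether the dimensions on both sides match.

Yes

d (distance) has dimensions [L].
F (force) has dimensions [L M T^-2].
I (current) has dimensions [I].
B (magnetic field) has dimensions [I^-1 M T^-2].

Left side: [L]
Right side: [L]

Both sides have the same dimensions, so the equation is dimensionally consistent.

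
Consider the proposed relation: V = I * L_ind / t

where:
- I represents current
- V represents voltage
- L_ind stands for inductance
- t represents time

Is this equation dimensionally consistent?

Yes

I (current) has dimensions [I].
V (voltage) has dimensions [I^-1 L^2 M T^-3].
L_ind (inductance) has dimensions [I^-2 L^2 M T^-2].
t (time) has dimensions [T].

Left side: [I^-1 L^2 M T^-3]
Right side: [I^-1 L^2 M T^-3]

Both sides have the same dimensions, so the equation is dimensionally consistent.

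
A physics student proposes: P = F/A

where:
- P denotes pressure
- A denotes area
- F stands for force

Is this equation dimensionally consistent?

Yes

P (pressure) has dimensions [L^-1 M T^-2].
A (area) has dimensions [L^2].
F (force) has dimensions [L M T^-2].

Left side: [L^-1 M T^-2]
Right side: [L^-1 M T^-2]

Both sides have the same dimensions, so the equation is dimensionally consistent.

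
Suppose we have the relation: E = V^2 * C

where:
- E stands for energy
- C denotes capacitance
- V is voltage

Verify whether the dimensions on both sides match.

Yes

E (energy) has dimensions [L^2 M T^-2].
C (capacitance) has dimensions [I^2 L^-2 M^-1 T^4].
V (voltage) has dimensions [I^-1 L^2 M T^-3].

Left side: [L^2 M T^-2]
Right side: [L^2 M T^-2]

Both sides have the same dimensions, so the equation is dimensionally consistent.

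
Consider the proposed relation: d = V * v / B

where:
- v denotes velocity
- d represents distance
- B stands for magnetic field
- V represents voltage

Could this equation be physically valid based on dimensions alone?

No

v (velocity) has dimensions [L T^-1].
d (distance) has dimensions [L].
B (magnetic field) has dimensions [I^-1 M T^-2].
V (voltage) has dimensions [I^-1 L^2 M T^-3].

Left side: [L]
Right side: [L^3 T^-2]

The two sides have different dimensions, so the equation is NOT dimensionally consistent.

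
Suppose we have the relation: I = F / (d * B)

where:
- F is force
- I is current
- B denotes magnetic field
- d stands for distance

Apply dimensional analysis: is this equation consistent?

Yes

F (force) has dimensions [L M T^-2].
I (current) has dimensions [I].
B (magnetic field) has dimensions [I^-1 M T^-2].
d (distance) has dimensions [L].

Left side: [I]
Right side: [I]

Both sides have the same dimensions, so the equation is dimensionally consistent.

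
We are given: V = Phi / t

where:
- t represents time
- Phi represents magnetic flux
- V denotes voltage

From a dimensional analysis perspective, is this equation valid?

Yes

t (time) has dimensions [T].
Phi (magnetic flux) has dimensions [I^-1 L^2 M T^-2].
V (voltage) has dimensions [I^-1 L^2 M T^-3].

Left side: [I^-1 L^2 M T^-3]
Right side: [I^-1 L^2 M T^-3]

Both sides have the same dimensions, so the equation is dimensionally consistent.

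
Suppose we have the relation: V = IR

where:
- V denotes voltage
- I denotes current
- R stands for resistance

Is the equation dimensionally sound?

Yes

V (voltage) has dimensions [I^-1 L^2 M T^-3].
I (current) has dimensions [I].
R (resistance) has dimensions [I^-2 L^2 M T^-3].

Left side: [I^-1 L^2 M T^-3]
Right side: [I^-1 L^2 M T^-3]

Both sides have the same dimensions, so the equation is dimensionally consistent.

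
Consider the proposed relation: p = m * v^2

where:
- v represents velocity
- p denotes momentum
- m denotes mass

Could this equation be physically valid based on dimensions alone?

No

v (velocity) has dimensions [L T^-1].
p (momentum) has dimensions [L M T^-1].
m (mass) has dimensions [M].

Left side: [L M T^-1]
Right side: [L^2 M T^-2]

The two sides have different dimensions, so the equation is NOT dimensionally consistent.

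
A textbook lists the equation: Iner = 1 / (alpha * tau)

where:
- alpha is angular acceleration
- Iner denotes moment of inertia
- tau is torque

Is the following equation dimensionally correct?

No

alpha (angular acceleration) has dimensions [T^-2].
Iner (moment of inertia) has dimensions [L^2 M].
tau (torque) has dimensions [L^2 M T^-2].

Left side: [L^2 M]
Right side: [L^-2 M^-1 T^4]

The two sides have different dimensions, so the equation is NOT dimensionally consistent.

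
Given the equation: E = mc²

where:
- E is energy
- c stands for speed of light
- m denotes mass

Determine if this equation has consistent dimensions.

Yes

E (energy) has dimensions [L^2 M T^-2].
c (speed of light) has dimensions [L T^-1].
m (mass) has dimensions [M].

Left side: [L^2 M T^-2]
Right side: [L^2 M T^-2]

Both sides have the same dimensions, so the equation is dimensionally consistent.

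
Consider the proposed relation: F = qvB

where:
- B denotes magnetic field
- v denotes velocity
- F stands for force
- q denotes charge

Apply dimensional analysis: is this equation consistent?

Yes

B (magnetic field) has dimensions [I^-1 M T^-2].
v (velocity) has dimensions [L T^-1].
F (force) has dimensions [L M T^-2].
q (charge) has dimensions [I T].

Left side: [L M T^-2]
Right side: [L M T^-2]

Both sides have the same dimensions, so the equation is dimensionally consistent.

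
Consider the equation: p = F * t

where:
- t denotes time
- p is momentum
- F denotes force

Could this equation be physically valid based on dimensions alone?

Yes

t (time) has dimensions [T].
p (momentum) has dimensions [L M T^-1].
F (force) has dimensions [L M T^-2].

Left side: [L M T^-1]
Right side: [L M T^-1]

Both sides have the same dimensions, so the equation is dimensionally consistent.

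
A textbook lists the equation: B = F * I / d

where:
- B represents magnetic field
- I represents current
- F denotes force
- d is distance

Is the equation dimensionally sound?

No

B (magnetic field) has dimensions [I^-1 M T^-2].
I (current) has dimensions [I].
F (force) has dimensions [L M T^-2].
d (distance) has dimensions [L].

Left side: [I^-1 M T^-2]
Right side: [I M T^-2]

The two sides have different dimensions, so the equation is NOT dimensionally consistent.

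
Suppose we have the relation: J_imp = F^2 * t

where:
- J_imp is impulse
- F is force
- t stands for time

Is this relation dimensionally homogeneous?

No

J_imp (impulse) has dimensions [L M T^-1].
F (force) has dimensions [L M T^-2].
t (time) has dimensions [T].

Left side: [L M T^-1]
Right side: [L^2 M^2 T^-3]

The two sides have different dimensions, so the equation is NOT dimensionally consistent.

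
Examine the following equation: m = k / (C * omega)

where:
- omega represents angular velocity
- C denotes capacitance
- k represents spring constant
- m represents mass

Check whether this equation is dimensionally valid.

No

omega (angular velocity) has dimensions [T^-1].
C (capacitance) has dimensions [I^2 L^-2 M^-1 T^4].
k (spring constant) has dimensions [M T^-2].
m (mass) has dimensions [M].

Left side: [M]
Right side: [I^-2 L^2 M^2 T^-5]

The two sides have different dimensions, so the equation is NOT dimensionally consistent.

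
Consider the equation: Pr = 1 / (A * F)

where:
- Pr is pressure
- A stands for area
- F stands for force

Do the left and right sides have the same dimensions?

No

Pr (pressure) has dimensions [L^-1 M T^-2].
A (area) has dimensions [L^2].
F (force) has dimensions [L M T^-2].

Left side: [L^-1 M T^-2]
Right side: [L^-3 M^-1 T^2]

The two sides have different dimensions, so the equation is NOT dimensionally consistent.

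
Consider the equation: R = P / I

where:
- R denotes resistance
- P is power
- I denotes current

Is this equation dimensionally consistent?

No

R (resistance) has dimensions [I^-2 L^2 M T^-3].
P (power) has dimensions [L^2 M T^-3].
I (current) has dimensions [I].

Left side: [I^-2 L^2 M T^-3]
Right side: [I^-1 L^2 M T^-3]

The two sides have different dimensions, so the equation is NOT dimensionally consistent.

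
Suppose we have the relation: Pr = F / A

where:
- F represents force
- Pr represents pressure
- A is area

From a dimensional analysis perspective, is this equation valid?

Yes

F (force) has dimensions [L M T^-2].
Pr (pressure) has dimensions [L^-1 M T^-2].
A (area) has dimensions [L^2].

Left side: [L^-1 M T^-2]
Right side: [L^-1 M T^-2]

Both sides have the same dimensions, so the equation is dimensionally consistent.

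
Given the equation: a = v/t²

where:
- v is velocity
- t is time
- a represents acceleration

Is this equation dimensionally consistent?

No

v (velocity) has dimensions [L T^-1].
t (time) has dimensions [T].
a (acceleration) has dimensions [L T^-2].

Left side: [L T^-2]
Right side: [L T^-3]

The two sides have different dimensions, so the equation is NOT dimensionally consistent.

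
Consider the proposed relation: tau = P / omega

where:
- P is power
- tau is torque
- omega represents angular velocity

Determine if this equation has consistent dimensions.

Yes

P (power) has dimensions [L^2 M T^-3].
tau (torque) has dimensions [L^2 M T^-2].
omega (angular velocity) has dimensions [T^-1].

Left side: [L^2 M T^-2]
Right side: [L^2 M T^-2]

Both sides have the same dimensions, so the equation is dimensionally consistent.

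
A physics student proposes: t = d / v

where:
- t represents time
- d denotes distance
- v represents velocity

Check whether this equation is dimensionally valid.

Yes

t (time) has dimensions [T].
d (distance) has dimensions [L].
v (velocity) has dimensions [L T^-1].

Left side: [T]
Right side: [T]

Both sides have the same dimensions, so the equation is dimensionally consistent.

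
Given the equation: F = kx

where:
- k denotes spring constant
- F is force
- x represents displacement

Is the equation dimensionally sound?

Yes

k (spring constant) has dimensions [M T^-2].
F (force) has dimensions [L M T^-2].
x (displacement) has dimensions [L].

Left side: [L M T^-2]
Right side: [L M T^-2]

Both sides have the same dimensions, so the equation is dimensionally consistent.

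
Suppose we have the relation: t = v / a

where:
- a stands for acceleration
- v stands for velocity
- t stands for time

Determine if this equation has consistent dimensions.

Yes

a (acceleration) has dimensions [L T^-2].
v (velocity) has dimensions [L T^-1].
t (time) has dimensions [T].

Left side: [T]
Right side: [T]

Both sides have the same dimensions, so the equation is dimensionally consistent.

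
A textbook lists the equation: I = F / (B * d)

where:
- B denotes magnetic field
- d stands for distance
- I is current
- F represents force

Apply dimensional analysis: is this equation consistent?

Yes

B (magnetic field) has dimensions [I^-1 M T^-2].
d (distance) has dimensions [L].
I (current) has dimensions [I].
F (force) has dimensions [L M T^-2].

Left side: [I]
Right side: [I]

Both sides have the same dimensions, so the equation is dimensionally consistent.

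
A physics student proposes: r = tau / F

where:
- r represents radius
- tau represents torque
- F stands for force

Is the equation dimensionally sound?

Yes

r (radius) has dimensions [L].
tau (torque) has dimensions [L^2 M T^-2].
F (force) has dimensions [L M T^-2].

Left side: [L]
Right side: [L]

Both sides have the same dimensions, so the equation is dimensionally consistent.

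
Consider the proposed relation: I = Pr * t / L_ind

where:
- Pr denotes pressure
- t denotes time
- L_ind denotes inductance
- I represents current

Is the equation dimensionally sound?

No

Pr (pressure) has dimensions [L^-1 M T^-2].
t (time) has dimensions [T].
L_ind (inductance) has dimensions [I^-2 L^2 M T^-2].
I (current) has dimensions [I].

Left side: [I]
Right side: [I^2 L^-3 T]

The two sides have different dimensions, so the equation is NOT dimensionally consistent.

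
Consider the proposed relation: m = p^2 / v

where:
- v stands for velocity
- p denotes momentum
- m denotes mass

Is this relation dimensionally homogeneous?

No

v (velocity) has dimensions [L T^-1].
p (momentum) has dimensions [L M T^-1].
m (mass) has dimensions [M].

Left side: [M]
Right side: [L M^2 T^-1]

The two sides have different dimensions, so the equation is NOT dimensionally consistent.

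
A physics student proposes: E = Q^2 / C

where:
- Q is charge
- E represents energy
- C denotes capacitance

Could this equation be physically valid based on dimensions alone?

Yes

Q (charge) has dimensions [I T].
E (energy) has dimensions [L^2 M T^-2].
C (capacitance) has dimensions [I^2 L^-2 M^-1 T^4].

Left side: [L^2 M T^-2]
Right side: [L^2 M T^-2]

Both sides have the same dimensions, so the equation is dimensionally consistent.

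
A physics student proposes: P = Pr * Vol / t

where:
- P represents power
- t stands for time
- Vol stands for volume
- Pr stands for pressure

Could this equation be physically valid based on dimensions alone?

Yes

P (power) has dimensions [L^2 M T^-3].
t (time) has dimensions [T].
Vol (volume) has dimensions [L^3].
Pr (pressure) has dimensions [L^-1 M T^-2].

Left side: [L^2 M T^-3]
Right side: [L^2 M T^-3]

Both sides have the same dimensions, so the equation is dimensionally consistent.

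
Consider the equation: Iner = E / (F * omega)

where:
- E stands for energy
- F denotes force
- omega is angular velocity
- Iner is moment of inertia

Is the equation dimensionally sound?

No

E (energy) has dimensions [L^2 M T^-2].
F (force) has dimensions [L M T^-2].
omega (angular velocity) has dimensions [T^-1].
Iner (moment of inertia) has dimensions [L^2 M].

Left side: [L^2 M]
Right side: [L T]

The two sides have different dimensions, so the equation is NOT dimensionally consistent.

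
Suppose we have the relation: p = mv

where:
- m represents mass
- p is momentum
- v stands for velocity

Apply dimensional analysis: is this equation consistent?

Yes

m (mass) has dimensions [M].
p (momentum) has dimensions [L M T^-1].
v (velocity) has dimensions [L T^-1].

Left side: [L M T^-1]
Right side: [L M T^-1]

Both sides have the same dimensions, so the equation is dimensionally consistent.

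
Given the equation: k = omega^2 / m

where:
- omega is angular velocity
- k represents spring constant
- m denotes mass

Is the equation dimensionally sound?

No

omega (angular velocity) has dimensions [T^-1].
k (spring constant) has dimensions [M T^-2].
m (mass) has dimensions [M].

Left side: [M T^-2]
Right side: [M^-1 T^-2]

The two sides have different dimensions, so the equation is NOT dimensionally consistent.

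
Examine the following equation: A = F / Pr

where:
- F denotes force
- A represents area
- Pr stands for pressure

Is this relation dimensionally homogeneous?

Yes

F (force) has dimensions [L M T^-2].
A (area) has dimensions [L^2].
Pr (pressure) has dimensions [L^-1 M T^-2].

Left side: [L^2]
Right side: [L^2]

Both sides have the same dimensions, so the equation is dimensionally consistent.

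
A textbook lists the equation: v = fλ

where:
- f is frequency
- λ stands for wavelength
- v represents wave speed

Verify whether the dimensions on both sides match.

Yes

f (frequency) has dimensions [T^-1].
λ (wavelength) has dimensions [L].
v (wave speed) has dimensions [L T^-1].

Left side: [L T^-1]
Right side: [L T^-1]

Both sides have the same dimensions, so the equation is dimensionally consistent.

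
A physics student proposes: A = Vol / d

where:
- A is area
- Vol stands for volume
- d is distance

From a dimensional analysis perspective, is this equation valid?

Yes

A (area) has dimensions [L^2].
Vol (volume) has dimensions [L^3].
d (distance) has dimensions [L].

Left side: [L^2]
Right side: [L^2]

Both sides have the same dimensions, so the equation is dimensionally consistent.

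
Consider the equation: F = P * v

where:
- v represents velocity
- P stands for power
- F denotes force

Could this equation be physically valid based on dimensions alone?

No

v (velocity) has dimensions [L T^-1].
P (power) has dimensions [L^2 M T^-3].
F (force) has dimensions [L M T^-2].

Left side: [L M T^-2]
Right side: [L^3 M T^-4]

The two sides have different dimensions, so the equation is NOT dimensionally consistent.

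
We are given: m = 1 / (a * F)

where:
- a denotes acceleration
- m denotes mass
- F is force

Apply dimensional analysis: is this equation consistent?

No

a (acceleration) has dimensions [L T^-2].
m (mass) has dimensions [M].
F (force) has dimensions [L M T^-2].

Left side: [M]
Right side: [L^-2 M^-1 T^4]

The two sides have different dimensions, so the equation is NOT dimensionally consistent.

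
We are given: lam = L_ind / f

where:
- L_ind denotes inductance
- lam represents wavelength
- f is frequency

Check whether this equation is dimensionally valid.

No

L_ind (inductance) has dimensions [I^-2 L^2 M T^-2].
lam (wavelength) has dimensions [L].
f (frequency) has dimensions [T^-1].

Left side: [L]
Right side: [I^-2 L^2 M T^-1]

The two sides have different dimensions, so the equation is NOT dimensionally consistent.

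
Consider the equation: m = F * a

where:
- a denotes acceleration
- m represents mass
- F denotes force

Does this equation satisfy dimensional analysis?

No

a (acceleration) has dimensions [L T^-2].
m (mass) has dimensions [M].
F (force) has dimensions [L M T^-2].

Left side: [M]
Right side: [L^2 M T^-4]

The two sides have different dimensions, so the equation is NOT dimensionally consistent.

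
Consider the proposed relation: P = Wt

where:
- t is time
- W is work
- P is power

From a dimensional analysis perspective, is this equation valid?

No

t (time) has dimensions [T].
W (work) has dimensions [L^2 M T^-2].
P (power) has dimensions [L^2 M T^-3].

Left side: [L^2 M T^-3]
Right side: [L^2 M T^-1]

The two sides have different dimensions, so the equation is NOT dimensionally consistent.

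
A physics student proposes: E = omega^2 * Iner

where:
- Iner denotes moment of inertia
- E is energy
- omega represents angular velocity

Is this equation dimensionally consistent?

Yes

Iner (moment of inertia) has dimensions [L^2 M].
E (energy) has dimensions [L^2 M T^-2].
omega (angular velocity) has dimensions [T^-1].

Left side: [L^2 M T^-2]
Right side: [L^2 M T^-2]

Both sides have the same dimensions, so the equation is dimensionally consistent.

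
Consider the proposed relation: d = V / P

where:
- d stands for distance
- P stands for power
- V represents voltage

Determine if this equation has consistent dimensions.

No

d (distance) has dimensions [L].
P (power) has dimensions [L^2 M T^-3].
V (voltage) has dimensions [I^-1 L^2 M T^-3].

Left side: [L]
Right side: [I^-1]

The two sides have different dimensions, so the equation is NOT dimensionally consistent.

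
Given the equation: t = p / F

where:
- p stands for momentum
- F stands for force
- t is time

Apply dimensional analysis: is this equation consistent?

Yes

p (momentum) has dimensions [L M T^-1].
F (force) has dimensions [L M T^-2].
t (time) has dimensions [T].

Left side: [T]
Right side: [T]

Both sides have the same dimensions, so the equation is dimensionally consistent.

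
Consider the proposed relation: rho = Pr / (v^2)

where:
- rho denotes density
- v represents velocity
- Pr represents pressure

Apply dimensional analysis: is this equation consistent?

Yes

rho (density) has dimensions [L^-3 M].
v (velocity) has dimensions [L T^-1].
Pr (pressure) has dimensions [L^-1 M T^-2].

Left side: [L^-3 M]
Right side: [L^-3 M]

Both sides have the same dimensions, so the equation is dimensionally consistent.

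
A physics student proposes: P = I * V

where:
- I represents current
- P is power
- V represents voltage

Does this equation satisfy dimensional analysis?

Yes

I (current) has dimensions [I].
P (power) has dimensions [L^2 M T^-3].
V (voltage) has dimensions [I^-1 L^2 M T^-3].

Left side: [L^2 M T^-3]
Right side: [L^2 M T^-3]

Both sides have the same dimensions, so the equation is dimensionally consistent.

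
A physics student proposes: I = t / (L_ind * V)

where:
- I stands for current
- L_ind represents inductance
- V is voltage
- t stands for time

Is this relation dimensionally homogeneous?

No

I (current) has dimensions [I].
L_ind (inductance) has dimensions [I^-2 L^2 M T^-2].
V (voltage) has dimensions [I^-1 L^2 M T^-3].
t (time) has dimensions [T].

Left side: [I]
Right side: [I^3 L^-4 M^-2 T^6]

The two sides have different dimensions, so the equation is NOT dimensionally consistent.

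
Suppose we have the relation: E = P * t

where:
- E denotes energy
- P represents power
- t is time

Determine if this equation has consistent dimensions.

Yes

E (energy) has dimensions [L^2 M T^-2].
P (power) has dimensions [L^2 M T^-3].
t (time) has dimensions [T].

Left side: [L^2 M T^-2]
Right side: [L^2 M T^-2]

Both sides have the same dimensions, so the equation is dimensionally consistent.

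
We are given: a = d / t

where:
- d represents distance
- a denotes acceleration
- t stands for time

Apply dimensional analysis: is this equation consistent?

No

d (distance) has dimensions [L].
a (acceleration) has dimensions [L T^-2].
t (time) has dimensions [T].

Left side: [L T^-2]
Right side: [L T^-1]

The two sides have different dimensions, so the equation is NOT dimensionally consistent.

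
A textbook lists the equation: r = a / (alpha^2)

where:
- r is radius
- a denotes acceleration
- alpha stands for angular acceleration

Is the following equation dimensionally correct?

No

r (radius) has dimensions [L].
a (acceleration) has dimensions [L T^-2].
alpha (angular acceleration) has dimensions [T^-2].

Left side: [L]
Right side: [L T^2]

The two sides have different dimensions, so the equation is NOT dimensionally consistent.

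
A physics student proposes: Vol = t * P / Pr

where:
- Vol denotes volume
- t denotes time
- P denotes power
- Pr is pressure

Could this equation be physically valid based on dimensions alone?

Yes

Vol (volume) has dimensions [L^3].
t (time) has dimensions [T].
P (power) has dimensions [L^2 M T^-3].
Pr (pressure) has dimensions [L^-1 M T^-2].

Left side: [L^3]
Right side: [L^3]

Both sides have the same dimensions, so the equation is dimensionally consistent.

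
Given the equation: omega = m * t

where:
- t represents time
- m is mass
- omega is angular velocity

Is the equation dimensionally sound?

No

t (time) has dimensions [T].
m (mass) has dimensions [M].
omega (angular velocity) has dimensions [T^-1].

Left side: [T^-1]
Right side: [M T]

The two sides have different dimensions, so the equation is NOT dimensionally consistent.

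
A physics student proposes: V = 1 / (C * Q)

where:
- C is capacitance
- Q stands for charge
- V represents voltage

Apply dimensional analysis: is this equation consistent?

No

C (capacitance) has dimensions [I^2 L^-2 M^-1 T^4].
Q (charge) has dimensions [I T].
V (voltage) has dimensions [I^-1 L^2 M T^-3].

Left side: [I^-1 L^2 M T^-3]
Right side: [I^-3 L^2 M T^-5]

The two sides have different dimensions, so the equation is NOT dimensionally consistent.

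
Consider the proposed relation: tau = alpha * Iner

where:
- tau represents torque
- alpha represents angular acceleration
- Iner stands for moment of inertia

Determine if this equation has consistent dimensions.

Yes

tau (torque) has dimensions [L^2 M T^-2].
alpha (angular acceleration) has dimensions [T^-2].
Iner (moment of inertia) has dimensions [L^2 M].

Left side: [L^2 M T^-2]
Right side: [L^2 M T^-2]

Both sides have the same dimensions, so the equation is dimensionally consistent.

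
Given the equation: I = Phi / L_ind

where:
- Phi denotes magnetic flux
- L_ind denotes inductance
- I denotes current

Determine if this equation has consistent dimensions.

Yes

Phi (magnetic flux) has dimensions [I^-1 L^2 M T^-2].
L_ind (inductance) has dimensions [I^-2 L^2 M T^-2].
I (current) has dimensions [I].

Left side: [I]
Right side: [I]

Both sides have the same dimensions, so the equation is dimensionally consistent.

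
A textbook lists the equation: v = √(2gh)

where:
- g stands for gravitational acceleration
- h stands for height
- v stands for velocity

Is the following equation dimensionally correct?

Yes

g (gravitational acceleration) has dimensions [L T^-2].
h (height) has dimensions [L].
v (velocity) has dimensions [L T^-1].

Left side: [L T^-1]
Right side: [L T^-1]

Both sides have the same dimensions, so the equation is dimensionally consistent.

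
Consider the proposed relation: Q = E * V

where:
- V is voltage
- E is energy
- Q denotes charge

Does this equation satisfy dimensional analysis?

No

V (voltage) has dimensions [I^-1 L^2 M T^-3].
E (energy) has dimensions [L^2 M T^-2].
Q (charge) has dimensions [I T].

Left side: [I T]
Right side: [I^-1 L^4 M^2 T^-5]

The two sides have different dimensions, so the equation is NOT dimensionally consistent.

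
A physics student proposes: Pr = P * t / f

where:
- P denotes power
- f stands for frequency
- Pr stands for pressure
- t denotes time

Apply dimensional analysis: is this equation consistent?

No

P (power) has dimensions [L^2 M T^-3].
f (frequency) has dimensions [T^-1].
Pr (pressure) has dimensions [L^-1 M T^-2].
t (time) has dimensions [T].

Left side: [L^-1 M T^-2]
Right side: [L^2 M T^-1]

The two sides have different dimensions, so the equation is NOT dimensionally consistent.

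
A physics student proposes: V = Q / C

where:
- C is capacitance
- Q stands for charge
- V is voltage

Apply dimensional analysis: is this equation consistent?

Yes

C (capacitance) has dimensions [I^2 L^-2 M^-1 T^4].
Q (charge) has dimensions [I T].
V (voltage) has dimensions [I^-1 L^2 M T^-3].

Left side: [I^-1 L^2 M T^-3]
Right side: [I^-1 L^2 M T^-3]

Both sides have the same dimensions, so the equation is dimensionally consistent.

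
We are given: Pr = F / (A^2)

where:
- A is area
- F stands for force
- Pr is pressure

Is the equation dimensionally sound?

No

A (area) has dimensions [L^2].
F (force) has dimensions [L M T^-2].
Pr (pressure) has dimensions [L^-1 M T^-2].

Left side: [L^-1 M T^-2]
Right side: [L^-3 M T^-2]

The two sides have different dimensions, so the equation is NOT dimensionally consistent.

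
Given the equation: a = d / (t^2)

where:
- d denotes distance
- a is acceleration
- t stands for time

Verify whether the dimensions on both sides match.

Yes

d (distance) has dimensions [L].
a (acceleration) has dimensions [L T^-2].
t (time) has dimensions [T].

Left side: [L T^-2]
Right side: [L T^-2]

Both sides have the same dimensions, so the equation is dimensionally consistent.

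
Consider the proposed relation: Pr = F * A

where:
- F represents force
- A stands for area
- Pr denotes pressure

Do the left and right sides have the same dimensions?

No

F (force) has dimensions [L M T^-2].
A (area) has dimensions [L^2].
Pr (pressure) has dimensions [L^-1 M T^-2].

Left side: [L^-1 M T^-2]
Right side: [L^3 M T^-2]

The two sides have different dimensions, so the equation is NOT dimensionally consistent.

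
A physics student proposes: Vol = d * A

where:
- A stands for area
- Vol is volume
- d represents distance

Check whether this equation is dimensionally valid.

Yes

A (area) has dimensions [L^2].
Vol (volume) has dimensions [L^3].
d (distance) has dimensions [L].

Left side: [L^3]
Right side: [L^3]

Both sides have the same dimensions, so the equation is dimensionally consistent.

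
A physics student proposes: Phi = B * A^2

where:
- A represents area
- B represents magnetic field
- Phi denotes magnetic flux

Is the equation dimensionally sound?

No

A (area) has dimensions [L^2].
B (magnetic field) has dimensions [I^-1 M T^-2].
Phi (magnetic flux) has dimensions [I^-1 L^2 M T^-2].

Left side: [I^-1 L^2 M T^-2]
Right side: [I^-1 L^4 M T^-2]

The two sides have different dimensions, so the equation is NOT dimensionally consistent.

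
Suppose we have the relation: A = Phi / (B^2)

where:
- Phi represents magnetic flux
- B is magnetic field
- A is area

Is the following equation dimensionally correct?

No

Phi (magnetic flux) has dimensions [I^-1 L^2 M T^-2].
B (magnetic field) has dimensions [I^-1 M T^-2].
A (area) has dimensions [L^2].

Left side: [L^2]
Right side: [I L^2 M^-1 T^2]

The two sides have different dimensions, so the equation is NOT dimensionally consistent.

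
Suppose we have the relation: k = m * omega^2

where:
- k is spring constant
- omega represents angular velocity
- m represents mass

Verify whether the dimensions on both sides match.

Yes

k (spring constant) has dimensions [M T^-2].
omega (angular velocity) has dimensions [T^-1].
m (mass) has dimensions [M].

Left side: [M T^-2]
Right side: [M T^-2]

Both sides have the same dimensions, so the equation is dimensionally consistent.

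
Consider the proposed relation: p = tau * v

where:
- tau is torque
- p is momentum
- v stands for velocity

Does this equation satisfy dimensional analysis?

No

tau (torque) has dimensions [L^2 M T^-2].
p (momentum) has dimensions [L M T^-1].
v (velocity) has dimensions [L T^-1].

Left side: [L M T^-1]
Right side: [L^3 M T^-3]

The two sides have different dimensions, so the equation is NOT dimensionally consistent.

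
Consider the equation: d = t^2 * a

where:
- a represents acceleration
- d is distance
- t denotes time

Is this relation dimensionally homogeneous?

Yes

a (acceleration) has dimensions [L T^-2].
d (distance) has dimensions [L].
t (time) has dimensions [T].

Left side: [L]
Right side: [L]

Both sides have the same dimensions, so the equation is dimensionally consistent.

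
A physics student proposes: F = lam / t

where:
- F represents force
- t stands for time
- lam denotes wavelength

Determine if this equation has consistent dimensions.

No

F (force) has dimensions [L M T^-2].
t (time) has dimensions [T].
lam (wavelength) has dimensions [L].

Left side: [L M T^-2]
Right side: [L T^-1]

The two sides have different dimensions, so the equation is NOT dimensionally consistent.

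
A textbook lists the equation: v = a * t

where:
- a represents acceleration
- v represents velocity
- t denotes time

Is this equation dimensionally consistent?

Yes

a (acceleration) has dimensions [L T^-2].
v (velocity) has dimensions [L T^-1].
t (time) has dimensions [T].

Left side: [L T^-1]
Right side: [L T^-1]

Both sides have the same dimensions, so the equation is dimensionally consistent.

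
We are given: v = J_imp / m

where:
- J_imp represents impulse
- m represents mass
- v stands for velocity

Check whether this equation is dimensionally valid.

Yes

J_imp (impulse) has dimensions [L M T^-1].
m (mass) has dimensions [M].
v (velocity) has dimensions [L T^-1].

Left side: [L T^-1]
Right side: [L T^-1]

Both sides have the same dimensions, so the equation is dimensionally consistent.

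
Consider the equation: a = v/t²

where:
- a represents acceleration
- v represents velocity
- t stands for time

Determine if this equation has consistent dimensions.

No

a (acceleration) has dimensions [L T^-2].
v (velocity) has dimensions [L T^-1].
t (time) has dimensions [T].

Left side: [L T^-2]
Right side: [L T^-3]

The two sides have different dimensions, so the equation is NOT dimensionally consistent.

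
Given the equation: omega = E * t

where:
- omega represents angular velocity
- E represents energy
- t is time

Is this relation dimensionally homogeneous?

No

omega (angular velocity) has dimensions [T^-1].
E (energy) has dimensions [L^2 M T^-2].
t (time) has dimensions [T].

Left side: [T^-1]
Right side: [L^2 M T^-1]

The two sides have different dimensions, so the equation is NOT dimensionally consistent.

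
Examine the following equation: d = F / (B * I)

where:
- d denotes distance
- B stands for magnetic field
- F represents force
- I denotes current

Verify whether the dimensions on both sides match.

Yes

d (distance) has dimensions [L].
B (magnetic field) has dimensions [I^-1 M T^-2].
F (force) has dimensions [L M T^-2].
I (current) has dimensions [I].

Left side: [L]
Right side: [L]

Both sides have the same dimensions, so the equation is dimensionally consistent.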